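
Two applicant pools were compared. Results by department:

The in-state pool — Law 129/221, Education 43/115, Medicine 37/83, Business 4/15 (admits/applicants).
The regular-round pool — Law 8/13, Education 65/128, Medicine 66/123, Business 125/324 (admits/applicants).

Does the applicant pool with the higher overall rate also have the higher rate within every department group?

Law: the in-state pool 129/221 = 58.4%, the regular-round pool 8/13 = 61.5% → the regular-round pool
Education: the in-state pool 43/115 = 37.4%, the regular-round pool 65/128 = 50.8% → the regular-round pool
Medicine: the in-state pool 37/83 = 44.6%, the regular-round pool 66/123 = 53.7% → the regular-round pool
Business: the in-state pool 4/15 = 26.7%, the regular-round pool 125/324 = 38.6% → the regular-round pool
Overall: the in-state pool 213/434 = 49.1%, the regular-round pool 264/588 = 44.9% → the in-state pool
The regular-round pool wins each department group but the in-state pool wins overall — the comparison reverses. The regular-round pool's applicants skew toward Business, which has a lower base rate.

No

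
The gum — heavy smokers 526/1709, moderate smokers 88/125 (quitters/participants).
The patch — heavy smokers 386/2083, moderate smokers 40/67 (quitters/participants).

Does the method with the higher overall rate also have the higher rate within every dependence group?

Yes

Heavy smokers: the gum 526/1709 = 30.8%, the patch 386/2083 = 18.5% → the gum
Moderate smokers: the gum 88/125 = 70.4%, the patch 40/67 = 59.7% → the gum
Overall: the gum 614/1834 = 33.5%, the patch 426/2150 = 19.8% → the gum
The gum wins overall and in every dependence group — no reversal.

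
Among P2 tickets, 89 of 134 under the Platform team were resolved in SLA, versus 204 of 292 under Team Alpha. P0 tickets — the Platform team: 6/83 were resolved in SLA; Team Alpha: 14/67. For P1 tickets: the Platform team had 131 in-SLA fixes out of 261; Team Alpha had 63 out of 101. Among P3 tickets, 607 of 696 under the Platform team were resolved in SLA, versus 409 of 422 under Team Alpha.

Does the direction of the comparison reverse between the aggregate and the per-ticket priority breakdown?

No

P2: the Platform team 89/134 = 66.4%, Team Alpha 204/292 = 69.9% → Team Alpha
P0: the Platform team 6/83 = 7.2%, Team Alpha 14/67 = 20.9% → Team Alpha
P1: the Platform team 131/261 = 50.2%, Team Alpha 63/101 = 62.4% → Team Alpha
P3: the Platform team 607/696 = 87.2%, Team Alpha 409/422 = 96.9% → Team Alpha
Overall: the Platform team 833/1174 = 71.0%, Team Alpha 690/882 = 78.2% → Team Alpha
Team Alpha wins overall and in every ticket group — no reversal.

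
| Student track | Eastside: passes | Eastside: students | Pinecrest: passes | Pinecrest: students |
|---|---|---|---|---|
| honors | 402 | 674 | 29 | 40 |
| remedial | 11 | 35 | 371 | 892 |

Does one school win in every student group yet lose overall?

Yes

Honors: Eastside 402/674 = 59.6%, Pinecrest 29/40 = 72.5% → Pinecrest
Remedial: Eastside 11/35 = 31.4%, Pinecrest 371/892 = 41.6% → Pinecrest
Overall: Eastside 413/709 = 58.3%, Pinecrest 400/932 = 42.9% → Eastside
Pinecrest wins each student group but Eastside wins overall — the comparison reverses. Pinecrest's students skew toward remedial, which has a lower base rate.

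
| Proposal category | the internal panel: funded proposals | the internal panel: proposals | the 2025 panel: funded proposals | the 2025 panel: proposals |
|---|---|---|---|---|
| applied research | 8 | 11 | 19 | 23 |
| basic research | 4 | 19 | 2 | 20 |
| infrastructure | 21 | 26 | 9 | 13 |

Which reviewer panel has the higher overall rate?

the internal panel

Applied research: the internal panel 8/11 = 72.7%, the 2025 panel 19/23 = 82.6% → the 2025 panel
Basic research: the internal panel 4/19 = 21.1%, the 2025 panel 2/20 = 10.0% → the internal panel
Infrastructure: the internal panel 21/26 = 80.8%, the 2025 panel 9/13 = 69.2% → the internal panel
Overall: the internal panel 33/56 = 58.9%, the 2025 panel 30/56 = 53.6% → the internal panel
(Neither sweeps every proposal group, but the internal panel has the higher pooled rate.)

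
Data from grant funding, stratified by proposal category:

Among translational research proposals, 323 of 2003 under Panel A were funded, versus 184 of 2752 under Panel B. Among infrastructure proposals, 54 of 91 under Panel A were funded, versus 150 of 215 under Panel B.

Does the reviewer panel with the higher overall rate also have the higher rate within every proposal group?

No

Translational research: Panel A 323/2003 = 16.1%, Panel B 184/2752 = 6.7% → Panel A
Infrastructure: Panel A 54/91 = 59.3%, Panel B 150/215 = 69.8% → Panel B
Overall: Panel A 377/2094 = 18.0%, Panel B 334/2967 = 11.3% → Panel A
Neither sweeps: Panel A wins 1 of 2 groups, Panel B wins 1. Panel A wins overall but not every group — no Simpson reversal.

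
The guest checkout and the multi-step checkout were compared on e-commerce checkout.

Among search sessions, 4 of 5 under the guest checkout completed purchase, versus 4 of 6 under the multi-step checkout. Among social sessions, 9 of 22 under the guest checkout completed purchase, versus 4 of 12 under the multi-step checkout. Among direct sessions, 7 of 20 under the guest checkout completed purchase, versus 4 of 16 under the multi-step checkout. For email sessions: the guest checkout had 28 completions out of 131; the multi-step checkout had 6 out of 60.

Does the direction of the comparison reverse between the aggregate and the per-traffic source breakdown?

Search: the guest checkout 4/5 = 80.0%, the multi-step checkout 4/6 = 66.7% → the guest checkout
Social: the guest checkout 9/22 = 40.9%, the multi-step checkout 4/12 = 33.3% → the guest checkout
Direct: the guest checkout 7/20 = 35.0%, the multi-step checkout 4/16 = 25.0% → the guest checkout
Email: the guest checkout 28/131 = 21.4%, the multi-step checkout 6/60 = 10.0% → the guest checkout
Overall: the guest checkout 48/178 = 27.0%, the multi-step checkout 18/94 = 19.1% → the guest checkout
The guest checkout wins overall and in every traffic group — no reversal.

No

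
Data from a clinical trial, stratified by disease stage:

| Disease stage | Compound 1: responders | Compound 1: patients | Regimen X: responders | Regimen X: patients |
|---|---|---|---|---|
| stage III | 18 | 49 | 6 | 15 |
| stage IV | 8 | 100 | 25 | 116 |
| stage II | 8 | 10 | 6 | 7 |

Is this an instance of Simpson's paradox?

No

Stage III: Compound 1 18/49 = 36.7%, Regimen X 6/15 = 40.0% → Regimen X
Stage IV: Compound 1 8/100 = 8.0%, Regimen X 25/116 = 21.6% → Regimen X
Stage II: Compound 1 8/10 = 80.0%, Regimen X 6/7 = 85.7% → Regimen X
Overall: Compound 1 34/159 = 21.4%, Regimen X 37/138 = 26.8% → Regimen X
Regimen X wins overall and in every disease group — no reversal.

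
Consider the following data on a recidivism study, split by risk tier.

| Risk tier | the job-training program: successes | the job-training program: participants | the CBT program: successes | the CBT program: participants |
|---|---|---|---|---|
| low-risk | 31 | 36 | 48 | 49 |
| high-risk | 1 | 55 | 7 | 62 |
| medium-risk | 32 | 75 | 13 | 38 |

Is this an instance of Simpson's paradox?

Low-risk: the job-training program 31/36 = 86.1%, the CBT program 48/49 = 98.0% → the CBT program
High-risk: the job-training program 1/55 = 1.8%, the CBT program 7/62 = 11.3% → the CBT program
Medium-risk: the job-training program 32/75 = 42.7%, the CBT program 13/38 = 34.2% → the job-training program
Overall: the job-training program 64/166 = 38.6%, the CBT program 68/149 = 45.6% → the CBT program
Neither sweeps: the job-training program wins 1 of 3 groups, the CBT program wins 2. The CBT program wins overall but not every group — no Simpson reversal.

No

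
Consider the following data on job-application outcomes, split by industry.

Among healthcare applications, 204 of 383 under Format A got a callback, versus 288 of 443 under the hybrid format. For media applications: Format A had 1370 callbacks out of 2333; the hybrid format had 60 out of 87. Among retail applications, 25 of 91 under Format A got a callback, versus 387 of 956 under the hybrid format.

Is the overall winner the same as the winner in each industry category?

No

Healthcare: Format A 204/383 = 53.3%, the hybrid format 288/443 = 65.0% → the hybrid format
Media: Format A 1370/2333 = 58.7%, the hybrid format 60/87 = 69.0% → the hybrid format
Retail: Format A 25/91 = 27.5%, the hybrid format 387/956 = 40.5% → the hybrid format
Overall: Format A 1599/2807 = 57.0%, the hybrid format 735/1486 = 49.5% → Format A
The hybrid format wins each industry group but Format A wins overall — the comparison reverses. The hybrid format's applications skew toward retail, which has a lower base rate.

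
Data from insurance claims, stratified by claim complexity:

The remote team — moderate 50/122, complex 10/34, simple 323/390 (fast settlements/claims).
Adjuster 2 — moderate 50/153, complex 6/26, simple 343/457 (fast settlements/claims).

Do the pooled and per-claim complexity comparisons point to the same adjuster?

Yes

Moderate: the remote team 50/122 = 41.0%, Adjuster 2 50/153 = 32.7% → the remote team
Complex: the remote team 10/34 = 29.4%, Adjuster 2 6/26 = 23.1% → the remote team
Simple: the remote team 323/390 = 82.8%, Adjuster 2 343/457 = 75.1% → the remote team
Overall: the remote team 383/546 = 70.1%, Adjuster 2 399/636 = 62.7% → the remote team
The remote team wins overall and in every claim group — no reversal.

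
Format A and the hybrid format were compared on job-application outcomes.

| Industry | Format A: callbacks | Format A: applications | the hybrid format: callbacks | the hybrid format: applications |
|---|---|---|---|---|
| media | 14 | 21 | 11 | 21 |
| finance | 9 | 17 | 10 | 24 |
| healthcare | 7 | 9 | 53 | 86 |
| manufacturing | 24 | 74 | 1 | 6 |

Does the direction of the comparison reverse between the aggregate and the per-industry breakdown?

Yes

Media: Format A 14/21 = 66.7%, the hybrid format 11/21 = 52.4% → Format A
Finance: Format A 9/17 = 52.9%, the hybrid format 10/24 = 41.7% → Format A
Healthcare: Format A 7/9 = 77.8%, the hybrid format 53/86 = 61.6% → Format A
Manufacturing: Format A 24/74 = 32.4%, the hybrid format 1/6 = 16.7% → Format A
Overall: Format A 54/121 = 44.6%, the hybrid format 75/137 = 54.7% → the hybrid format
Format A wins each industry group but the hybrid format wins overall — the comparison reverses. Format A's applications skew toward manufacturing, which has a lower base rate.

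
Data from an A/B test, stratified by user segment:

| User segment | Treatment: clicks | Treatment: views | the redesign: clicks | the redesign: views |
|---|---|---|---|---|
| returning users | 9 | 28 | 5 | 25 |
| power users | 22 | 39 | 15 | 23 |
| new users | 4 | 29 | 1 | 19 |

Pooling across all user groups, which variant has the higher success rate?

Returning users: Treatment 9/28 = 32.1%, the redesign 5/25 = 20.0% → Treatment
Power users: Treatment 22/39 = 56.4%, the redesign 15/23 = 65.2% → the redesign
New users: Treatment 4/29 = 13.8%, the redesign 1/19 = 5.3% → Treatment
Overall: Treatment 35/96 = 36.5%, the redesign 21/67 = 31.3% → Treatment
(Neither sweeps every user group, but Treatment has the higher pooled rate.)

Treatment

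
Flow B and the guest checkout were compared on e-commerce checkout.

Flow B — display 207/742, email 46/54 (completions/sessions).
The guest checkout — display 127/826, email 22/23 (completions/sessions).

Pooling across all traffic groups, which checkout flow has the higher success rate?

Flow B

Display: Flow B 207/742 = 27.9%, the guest checkout 127/826 = 15.4% → Flow B
Email: Flow B 46/54 = 85.2%, the guest checkout 22/23 = 95.7% → the guest checkout
Overall: Flow B 253/796 = 31.8%, the guest checkout 149/849 = 17.6% → Flow B
(Neither sweeps every traffic group, but Flow B has the higher pooled rate.)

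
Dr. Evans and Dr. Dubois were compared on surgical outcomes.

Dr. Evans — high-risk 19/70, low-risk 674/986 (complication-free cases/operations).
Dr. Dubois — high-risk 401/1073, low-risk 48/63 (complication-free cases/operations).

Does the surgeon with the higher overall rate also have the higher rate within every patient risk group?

High-risk: Dr. Evans 19/70 = 27.1%, Dr. Dubois 401/1073 = 37.4% → Dr. Dubois
Low-risk: Dr. Evans 674/986 = 68.4%, Dr. Dubois 48/63 = 76.2% → Dr. Dubois
Overall: Dr. Evans 693/1056 = 65.6%, Dr. Dubois 449/1136 = 39.5% → Dr. Evans
Dr. Dubois wins each patient risk group but Dr. Evans wins overall — the comparison reverses. Dr. Dubois's operations skew toward high-risk, which has a lower base rate.

No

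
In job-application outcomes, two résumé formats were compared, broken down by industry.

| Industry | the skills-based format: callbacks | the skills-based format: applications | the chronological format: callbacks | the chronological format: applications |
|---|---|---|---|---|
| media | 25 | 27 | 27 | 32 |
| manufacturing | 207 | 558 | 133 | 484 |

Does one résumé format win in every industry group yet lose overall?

Media: the skills-based format 25/27 = 92.6%, the chronological format 27/32 = 84.4% → the skills-based format
Manufacturing: the skills-based format 207/558 = 37.1%, the chronological format 133/484 = 27.5% → the skills-based format
Overall: the skills-based format 232/585 = 39.7%, the chronological format 160/516 = 31.0% → the skills-based format
The skills-based format wins overall and in every industry group — no reversal.

No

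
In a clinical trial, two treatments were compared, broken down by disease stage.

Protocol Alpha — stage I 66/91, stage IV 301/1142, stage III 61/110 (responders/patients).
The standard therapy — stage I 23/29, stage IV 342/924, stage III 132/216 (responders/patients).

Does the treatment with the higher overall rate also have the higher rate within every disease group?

Stage I: Protocol Alpha 66/91 = 72.5%, the standard therapy 23/29 = 79.3% → the standard therapy
Stage IV: Protocol Alpha 301/1142 = 26.4%, the standard therapy 342/924 = 37.0% → the standard therapy
Stage III: Protocol Alpha 61/110 = 55.5%, the standard therapy 132/216 = 61.1% → the standard therapy
Overall: Protocol Alpha 428/1343 = 31.9%, the standard therapy 497/1169 = 42.5% → the standard therapy
The standard therapy wins overall and in every disease group — no reversal.

Yes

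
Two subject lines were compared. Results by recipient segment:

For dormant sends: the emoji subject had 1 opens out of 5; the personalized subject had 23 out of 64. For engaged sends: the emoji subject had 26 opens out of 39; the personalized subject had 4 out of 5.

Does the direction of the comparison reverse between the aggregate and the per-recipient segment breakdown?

Yes

Dormant: the emoji subject 1/5 = 20.0%, the personalized subject 23/64 = 35.9% → the personalized subject
Engaged: the emoji subject 26/39 = 66.7%, the personalized subject 4/5 = 80.0% → the personalized subject
Overall: the emoji subject 27/44 = 61.4%, the personalized subject 27/69 = 39.1% → the emoji subject
The personalized subject wins each recipient group but the emoji subject wins overall — the comparison reverses. The personalized subject's sends skew toward dormant, which has a lower base rate.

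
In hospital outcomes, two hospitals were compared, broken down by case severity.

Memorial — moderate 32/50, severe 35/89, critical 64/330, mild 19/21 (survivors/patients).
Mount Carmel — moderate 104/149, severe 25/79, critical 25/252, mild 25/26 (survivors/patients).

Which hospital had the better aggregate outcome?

Mount Carmel

Moderate: Memorial 32/50 = 64.0%, Mount Carmel 104/149 = 69.8% → Mount Carmel
Severe: Memorial 35/89 = 39.3%, Mount Carmel 25/79 = 31.6% → Memorial
Critical: Memorial 64/330 = 19.4%, Mount Carmel 25/252 = 9.9% → Memorial
Mild: Memorial 19/21 = 90.5%, Mount Carmel 25/26 = 96.2% → Mount Carmel
Overall: Memorial 150/490 = 30.6%, Mount Carmel 179/506 = 35.4% → Mount Carmel
(Neither sweeps every case group, but Mount Carmel has the higher pooled rate.)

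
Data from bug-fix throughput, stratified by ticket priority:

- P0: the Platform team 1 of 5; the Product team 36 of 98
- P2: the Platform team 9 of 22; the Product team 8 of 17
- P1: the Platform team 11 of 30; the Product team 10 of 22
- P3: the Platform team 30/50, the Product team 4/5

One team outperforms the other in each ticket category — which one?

the Product team

P0: the Platform team 1/5 = 20.0%, the Product team 36/98 = 36.7% → the Product team
P2: the Platform team 9/22 = 40.9%, the Product team 8/17 = 47.1% → the Product team
P1: the Platform team 11/30 = 36.7%, the Product team 10/22 = 45.5% → the Product team
P3: the Platform team 30/50 = 60.0%, the Product team 4/5 = 80.0% → the Product team
The Product team has the higher rate in all 4 groups.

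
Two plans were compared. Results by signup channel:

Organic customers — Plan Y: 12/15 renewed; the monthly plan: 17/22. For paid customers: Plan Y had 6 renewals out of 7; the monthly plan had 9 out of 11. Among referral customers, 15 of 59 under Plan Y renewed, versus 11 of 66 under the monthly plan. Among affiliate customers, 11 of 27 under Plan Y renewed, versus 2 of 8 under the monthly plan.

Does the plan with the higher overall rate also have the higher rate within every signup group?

Organic: Plan Y 12/15 = 80.0%, the monthly plan 17/22 = 77.3% → Plan Y
Paid: Plan Y 6/7 = 85.7%, the monthly plan 9/11 = 81.8% → Plan Y
Referral: Plan Y 15/59 = 25.4%, the monthly plan 11/66 = 16.7% → Plan Y
Affiliate: Plan Y 11/27 = 40.7%, the monthly plan 2/8 = 25.0% → Plan Y
Overall: Plan Y 44/108 = 40.7%, the monthly plan 39/107 = 36.4% → Plan Y
Plan Y wins overall and in every signup group — no reversal.

Yes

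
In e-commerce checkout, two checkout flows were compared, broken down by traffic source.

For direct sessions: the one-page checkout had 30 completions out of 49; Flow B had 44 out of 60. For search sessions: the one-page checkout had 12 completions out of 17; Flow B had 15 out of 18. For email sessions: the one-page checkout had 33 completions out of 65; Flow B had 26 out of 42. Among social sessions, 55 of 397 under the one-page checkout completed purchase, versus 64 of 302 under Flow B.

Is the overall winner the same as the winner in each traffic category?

Yes

Direct: the one-page checkout 30/49 = 61.2%, Flow B 44/60 = 73.3% → Flow B
Search: the one-page checkout 12/17 = 70.6%, Flow B 15/18 = 83.3% → Flow B
Email: the one-page checkout 33/65 = 50.8%, Flow B 26/42 = 61.9% → Flow B
Social: the one-page checkout 55/397 = 13.9%, Flow B 64/302 = 21.2% → Flow B
Overall: the one-page checkout 130/528 = 24.6%, Flow B 149/422 = 35.3% → Flow B
Flow B wins overall and in every traffic group — no reversal.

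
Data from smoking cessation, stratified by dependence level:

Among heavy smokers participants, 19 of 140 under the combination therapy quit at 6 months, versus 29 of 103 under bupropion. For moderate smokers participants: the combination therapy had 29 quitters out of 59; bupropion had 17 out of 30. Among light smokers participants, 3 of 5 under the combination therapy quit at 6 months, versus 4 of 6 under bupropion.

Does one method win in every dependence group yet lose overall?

Heavy smokers: the combination therapy 19/140 = 13.6%, bupropion 29/103 = 28.2% → bupropion
Moderate smokers: the combination therapy 29/59 = 49.2%, bupropion 17/30 = 56.7% → bupropion
Light smokers: the combination therapy 3/5 = 60.0%, bupropion 4/6 = 66.7% → bupropion
Overall: the combination therapy 51/204 = 25.0%, bupropion 50/139 = 36.0% → bupropion
Bupropion wins overall and in every dependence group — no reversal.

No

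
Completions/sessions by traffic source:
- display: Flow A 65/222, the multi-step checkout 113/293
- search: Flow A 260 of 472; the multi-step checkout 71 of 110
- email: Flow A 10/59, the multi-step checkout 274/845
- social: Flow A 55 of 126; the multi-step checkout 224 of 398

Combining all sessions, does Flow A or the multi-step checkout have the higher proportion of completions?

Flow A

Display: Flow A 65/222 = 29.3%, the multi-step checkout 113/293 = 38.6% → the multi-step checkout
Search: Flow A 260/472 = 55.1%, the multi-step checkout 71/110 = 64.5% → the multi-step checkout
Email: Flow A 10/59 = 16.9%, the multi-step checkout 274/845 = 32.4% → the multi-step checkout
Social: Flow A 55/126 = 43.7%, the multi-step checkout 224/398 = 56.3% → the multi-step checkout
Overall: Flow A 390/879 = 44.4%, the multi-step checkout 682/1646 = 41.4% → Flow A
(The multi-step checkout wins every traffic group but Flow A wins overall — the multi-step checkout's sessions skew toward the low-rate email group.)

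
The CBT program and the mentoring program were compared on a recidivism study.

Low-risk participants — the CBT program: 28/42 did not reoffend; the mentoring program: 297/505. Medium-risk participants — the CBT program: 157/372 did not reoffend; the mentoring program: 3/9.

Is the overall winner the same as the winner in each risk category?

No

Low-risk: the CBT program 28/42 = 66.7%, the mentoring program 297/505 = 58.8% → the CBT program
Medium-risk: the CBT program 157/372 = 42.2%, the mentoring program 3/9 = 33.3% → the CBT program
Overall: the CBT program 185/414 = 44.7%, the mentoring program 300/514 = 58.4% → the mentoring program
The CBT program wins each risk group but the mentoring program wins overall — the comparison reverses. The CBT program's participants skew toward medium-risk, which has a lower base rate.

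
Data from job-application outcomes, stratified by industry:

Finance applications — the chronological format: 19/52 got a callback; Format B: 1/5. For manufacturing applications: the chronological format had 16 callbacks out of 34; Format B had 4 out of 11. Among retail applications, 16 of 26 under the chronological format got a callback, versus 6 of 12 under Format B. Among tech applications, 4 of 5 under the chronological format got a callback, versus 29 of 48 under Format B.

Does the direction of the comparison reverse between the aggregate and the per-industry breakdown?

Yes

Finance: the chronological format 19/52 = 36.5%, Format B 1/5 = 20.0% → the chronological format
Manufacturing: the chronological format 16/34 = 47.1%, Format B 4/11 = 36.4% → the chronological format
Retail: the chronological format 16/26 = 61.5%, Format B 6/12 = 50.0% → the chronological format
Tech: the chronological format 4/5 = 80.0%, Format B 29/48 = 60.4% → the chronological format
Overall: the chronological format 55/117 = 47.0%, Format B 40/76 = 52.6% → Format B
The chronological format wins each industry group but Format B wins overall — the comparison reverses. The chronological format's applications skew toward finance, which has a lower base rate.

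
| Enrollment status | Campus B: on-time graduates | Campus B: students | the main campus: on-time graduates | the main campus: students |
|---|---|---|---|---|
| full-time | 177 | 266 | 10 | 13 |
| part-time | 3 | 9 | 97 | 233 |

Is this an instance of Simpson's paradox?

Full-time: Campus B 177/266 = 66.5%, the main campus 10/13 = 76.9% → the main campus
Part-time: Campus B 3/9 = 33.3%, the main campus 97/233 = 41.6% → the main campus
Overall: Campus B 180/275 = 65.5%, the main campus 107/246 = 43.5% → Campus B
The main campus wins each enrollment group but Campus B wins overall — the comparison reverses. The main campus's students skew toward part-time, which has a lower base rate.

Yes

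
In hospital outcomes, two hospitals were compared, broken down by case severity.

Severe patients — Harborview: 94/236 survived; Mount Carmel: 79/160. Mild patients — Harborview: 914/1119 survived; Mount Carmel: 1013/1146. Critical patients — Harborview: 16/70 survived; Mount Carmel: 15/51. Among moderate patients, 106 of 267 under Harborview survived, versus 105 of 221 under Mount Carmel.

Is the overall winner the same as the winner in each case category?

Yes

Severe: Harborview 94/236 = 39.8%, Mount Carmel 79/160 = 49.4% → Mount Carmel
Mild: Harborview 914/1119 = 81.7%, Mount Carmel 1013/1146 = 88.4% → Mount Carmel
Critical: Harborview 16/70 = 22.9%, Mount Carmel 15/51 = 29.4% → Mount Carmel
Moderate: Harborview 106/267 = 39.7%, Mount Carmel 105/221 = 47.5% → Mount Carmel
Overall: Harborview 1130/1692 = 66.8%, Mount Carmel 1212/1578 = 76.8% → Mount Carmel
Mount Carmel wins overall and in every case group — no reversal.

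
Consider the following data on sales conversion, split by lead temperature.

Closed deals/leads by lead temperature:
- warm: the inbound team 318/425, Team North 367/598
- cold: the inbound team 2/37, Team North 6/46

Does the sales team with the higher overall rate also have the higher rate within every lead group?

No

Warm: the inbound team 318/425 = 74.8%, Team North 367/598 = 61.4% → the inbound team
Cold: the inbound team 2/37 = 5.4%, Team North 6/46 = 13.0% → Team North
Overall: the inbound team 320/462 = 69.3%, Team North 373/644 = 57.9% → the inbound team
Neither sweeps: the inbound team wins 1 of 2 groups, Team North wins 1. The inbound team wins overall but not every group — no Simpson reversal.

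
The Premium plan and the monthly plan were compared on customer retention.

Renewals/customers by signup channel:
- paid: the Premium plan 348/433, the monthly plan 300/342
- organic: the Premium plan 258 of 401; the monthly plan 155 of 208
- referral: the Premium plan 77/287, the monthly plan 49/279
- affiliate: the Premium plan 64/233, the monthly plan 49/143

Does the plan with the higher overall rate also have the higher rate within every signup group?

No

Paid: the Premium plan 348/433 = 80.4%, the monthly plan 300/342 = 87.7% → the monthly plan
Organic: the Premium plan 258/401 = 64.3%, the monthly plan 155/208 = 74.5% → the monthly plan
Referral: the Premium plan 77/287 = 26.8%, the monthly plan 49/279 = 17.6% → the Premium plan
Affiliate: the Premium plan 64/233 = 27.5%, the monthly plan 49/143 = 34.3% → the monthly plan
Overall: the Premium plan 747/1354 = 55.2%, the monthly plan 553/972 = 56.9% → the monthly plan
Neither sweeps: the Premium plan wins 1 of 4 groups, the monthly plan wins 3. The monthly plan wins overall but not every group — no Simpson reversal.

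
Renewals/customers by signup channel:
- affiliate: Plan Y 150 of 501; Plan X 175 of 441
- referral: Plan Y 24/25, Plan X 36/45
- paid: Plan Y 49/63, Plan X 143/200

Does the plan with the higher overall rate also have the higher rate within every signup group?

No

Affiliate: Plan Y 150/501 = 29.9%, Plan X 175/441 = 39.7% → Plan X
Referral: Plan Y 24/25 = 96.0%, Plan X 36/45 = 80.0% → Plan Y
Paid: Plan Y 49/63 = 77.8%, Plan X 143/200 = 71.5% → Plan Y
Overall: Plan Y 223/589 = 37.9%, Plan X 354/686 = 51.6% → Plan X
Neither sweeps: Plan Y wins 2 of 3 groups, Plan X wins 1. Plan X wins overall but not every group — no Simpson reversal.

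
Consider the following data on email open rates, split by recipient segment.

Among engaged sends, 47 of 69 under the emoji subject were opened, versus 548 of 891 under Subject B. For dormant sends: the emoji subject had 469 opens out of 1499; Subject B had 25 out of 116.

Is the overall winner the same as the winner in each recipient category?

No

Engaged: the emoji subject 47/69 = 68.1%, Subject B 548/891 = 61.5% → the emoji subject
Dormant: the emoji subject 469/1499 = 31.3%, Subject B 25/116 = 21.6% → the emoji subject
Overall: the emoji subject 516/1568 = 32.9%, Subject B 573/1007 = 56.9% → Subject B
The emoji subject wins each recipient group but Subject B wins overall — the comparison reverses. The emoji subject's sends skew toward dormant, which has a lower base rate.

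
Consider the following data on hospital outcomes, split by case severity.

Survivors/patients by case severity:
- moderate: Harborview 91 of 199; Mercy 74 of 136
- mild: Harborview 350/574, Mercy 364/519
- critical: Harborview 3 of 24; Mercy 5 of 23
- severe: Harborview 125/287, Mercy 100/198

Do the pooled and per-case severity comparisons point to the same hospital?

Moderate: Harborview 91/199 = 45.7%, Mercy 74/136 = 54.4% → Mercy
Mild: Harborview 350/574 = 61.0%, Mercy 364/519 = 70.1% → Mercy
Critical: Harborview 3/24 = 12.5%, Mercy 5/23 = 21.7% → Mercy
Severe: Harborview 125/287 = 43.6%, Mercy 100/198 = 50.5% → Mercy
Overall: Harborview 569/1084 = 52.5%, Mercy 543/876 = 62.0% → Mercy
Mercy wins overall and in every case group — no reversal.

Yes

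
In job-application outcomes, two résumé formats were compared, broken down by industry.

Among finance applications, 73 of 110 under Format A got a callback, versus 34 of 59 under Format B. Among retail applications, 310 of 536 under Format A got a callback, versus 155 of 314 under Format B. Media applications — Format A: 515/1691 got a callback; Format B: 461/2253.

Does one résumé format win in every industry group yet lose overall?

No

Finance: Format A 73/110 = 66.4%, Format B 34/59 = 57.6% → Format A
Retail: Format A 310/536 = 57.8%, Format B 155/314 = 49.4% → Format A
Media: Format A 515/1691 = 30.5%, Format B 461/2253 = 20.5% → Format A
Overall: Format A 898/2337 = 38.4%, Format B 650/2626 = 24.8% → Format A
Format A wins overall and in every industry group — no reversal.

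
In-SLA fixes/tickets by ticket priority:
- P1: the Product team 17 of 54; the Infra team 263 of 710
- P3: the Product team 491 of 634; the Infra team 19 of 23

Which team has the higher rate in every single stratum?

P1: the Product team 17/54 = 31.5%, the Infra team 263/710 = 37.0% → the Infra team
P3: the Product team 491/634 = 77.4%, the Infra team 19/23 = 82.6% → the Infra team
The Infra team has the higher rate in both groups.

the Infra team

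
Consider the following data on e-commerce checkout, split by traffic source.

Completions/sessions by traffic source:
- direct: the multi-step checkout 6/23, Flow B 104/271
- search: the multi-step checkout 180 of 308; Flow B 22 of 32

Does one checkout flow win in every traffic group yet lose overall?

Yes

Direct: the multi-step checkout 6/23 = 26.1%, Flow B 104/271 = 38.4% → Flow B
Search: the multi-step checkout 180/308 = 58.4%, Flow B 22/32 = 68.8% → Flow B
Overall: the multi-step checkout 186/331 = 56.2%, Flow B 126/303 = 41.6% → the multi-step checkout
Flow B wins each traffic group but the multi-step checkout wins overall — the comparison reverses. Flow B's sessions skew toward direct, which has a lower base rate.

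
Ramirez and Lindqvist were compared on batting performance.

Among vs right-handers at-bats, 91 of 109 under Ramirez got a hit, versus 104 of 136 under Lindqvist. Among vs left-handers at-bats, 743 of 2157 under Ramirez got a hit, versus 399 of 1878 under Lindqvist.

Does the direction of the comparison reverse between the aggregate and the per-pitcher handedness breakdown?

No

Vs right-handers: Ramirez 91/109 = 83.5%, Lindqvist 104/136 = 76.5% → Ramirez
Vs left-handers: Ramirez 743/2157 = 34.4%, Lindqvist 399/1878 = 21.2% → Ramirez
Overall: Ramirez 834/2266 = 36.8%, Lindqvist 503/2014 = 25.0% → Ramirez
Ramirez wins overall and in every pitcher group — no reversal.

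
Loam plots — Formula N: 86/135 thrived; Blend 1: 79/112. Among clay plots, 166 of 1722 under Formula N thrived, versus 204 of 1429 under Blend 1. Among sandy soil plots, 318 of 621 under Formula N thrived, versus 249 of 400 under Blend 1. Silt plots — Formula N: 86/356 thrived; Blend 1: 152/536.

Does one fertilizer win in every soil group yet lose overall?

No

Loam: Formula N 86/135 = 63.7%, Blend 1 79/112 = 70.5% → Blend 1
Clay: Formula N 166/1722 = 9.6%, Blend 1 204/1429 = 14.3% → Blend 1
Sandy soil: Formula N 318/621 = 51.2%, Blend 1 249/400 = 62.2% → Blend 1
Silt: Formula N 86/356 = 24.2%, Blend 1 152/536 = 28.4% → Blend 1
Overall: Formula N 656/2834 = 23.1%, Blend 1 684/2477 = 27.6% → Blend 1
Blend 1 wins overall and in every soil group — no reversal.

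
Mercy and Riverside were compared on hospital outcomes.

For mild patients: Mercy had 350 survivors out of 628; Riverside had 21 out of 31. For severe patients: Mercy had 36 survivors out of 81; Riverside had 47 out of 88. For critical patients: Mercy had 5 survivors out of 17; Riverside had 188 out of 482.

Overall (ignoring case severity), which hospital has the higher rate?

Mercy

Mild: Mercy 350/628 = 55.7%, Riverside 21/31 = 67.7% → Riverside
Severe: Mercy 36/81 = 44.4%, Riverside 47/88 = 53.4% → Riverside
Critical: Mercy 5/17 = 29.4%, Riverside 188/482 = 39.0% → Riverside
Overall: Mercy 391/726 = 53.9%, Riverside 256/601 = 42.6% → Mercy
(Riverside wins every case group but Mercy wins overall — Riverside's patients skew toward the low-rate critical group.)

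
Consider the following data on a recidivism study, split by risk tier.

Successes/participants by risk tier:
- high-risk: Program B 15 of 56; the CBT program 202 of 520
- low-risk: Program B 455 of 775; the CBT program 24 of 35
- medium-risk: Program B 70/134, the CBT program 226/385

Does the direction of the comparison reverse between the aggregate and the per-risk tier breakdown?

Yes

High-risk: Program B 15/56 = 26.8%, the CBT program 202/520 = 38.8% → the CBT program
Low-risk: Program B 455/775 = 58.7%, the CBT program 24/35 = 68.6% → the CBT program
Medium-risk: Program B 70/134 = 52.2%, the CBT program 226/385 = 58.7% → the CBT program
Overall: Program B 540/965 = 56.0%, the CBT program 452/940 = 48.1% → Program B
The CBT program wins each risk group but Program B wins overall — the comparison reverses. The CBT program's participants skew toward high-risk, which has a lower base rate.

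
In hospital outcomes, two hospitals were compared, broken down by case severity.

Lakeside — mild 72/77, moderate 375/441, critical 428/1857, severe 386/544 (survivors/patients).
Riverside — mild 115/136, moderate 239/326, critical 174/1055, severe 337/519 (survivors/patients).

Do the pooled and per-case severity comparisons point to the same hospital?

Mild: Lakeside 72/77 = 93.5%, Riverside 115/136 = 84.6% → Lakeside
Moderate: Lakeside 375/441 = 85.0%, Riverside 239/326 = 73.3% → Lakeside
Critical: Lakeside 428/1857 = 23.0%, Riverside 174/1055 = 16.5% → Lakeside
Severe: Lakeside 386/544 = 71.0%, Riverside 337/519 = 64.9% → Lakeside
Overall: Lakeside 1261/2919 = 43.2%, Riverside 865/2036 = 42.5% → Lakeside
Lakeside wins overall and in every case group — no reversal.

Yes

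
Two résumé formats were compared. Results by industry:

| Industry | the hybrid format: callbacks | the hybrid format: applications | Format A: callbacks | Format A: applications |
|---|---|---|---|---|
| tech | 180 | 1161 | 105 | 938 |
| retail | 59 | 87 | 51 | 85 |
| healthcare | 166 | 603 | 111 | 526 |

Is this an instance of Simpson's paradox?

Tech: the hybrid format 180/1161 = 15.5%, Format A 105/938 = 11.2% → the hybrid format
Retail: the hybrid format 59/87 = 67.8%, Format A 51/85 = 60.0% → the hybrid format
Healthcare: the hybrid format 166/603 = 27.5%, Format A 111/526 = 21.1% → the hybrid format
Overall: the hybrid format 405/1851 = 21.9%, Format A 267/1549 = 17.2% → the hybrid format
The hybrid format wins overall and in every industry group — no reversal.

No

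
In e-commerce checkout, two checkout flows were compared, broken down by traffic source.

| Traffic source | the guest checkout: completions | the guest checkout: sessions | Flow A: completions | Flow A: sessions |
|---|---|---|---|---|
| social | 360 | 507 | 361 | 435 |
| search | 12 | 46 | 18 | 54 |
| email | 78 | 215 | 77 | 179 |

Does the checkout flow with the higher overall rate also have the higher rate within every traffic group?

Social: the guest checkout 360/507 = 71.0%, Flow A 361/435 = 83.0% → Flow A
Search: the guest checkout 12/46 = 26.1%, Flow A 18/54 = 33.3% → Flow A
Email: the guest checkout 78/215 = 36.3%, Flow A 77/179 = 43.0% → Flow A
Overall: the guest checkout 450/768 = 58.6%, Flow A 456/668 = 68.3% → Flow A
Flow A wins overall and in every traffic group — no reversal.

Yes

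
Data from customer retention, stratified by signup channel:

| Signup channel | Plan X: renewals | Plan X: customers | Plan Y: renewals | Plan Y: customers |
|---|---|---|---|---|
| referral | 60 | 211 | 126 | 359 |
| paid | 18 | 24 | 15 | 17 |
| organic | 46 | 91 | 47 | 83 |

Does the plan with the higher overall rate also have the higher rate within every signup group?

Yes

Referral: Plan X 60/211 = 28.4%, Plan Y 126/359 = 35.1% → Plan Y
Paid: Plan X 18/24 = 75.0%, Plan Y 15/17 = 88.2% → Plan Y
Organic: Plan X 46/91 = 50.5%, Plan Y 47/83 = 56.6% → Plan Y
Overall: Plan X 124/326 = 38.0%, Plan Y 188/459 = 41.0% → Plan Y
Plan Y wins overall and in every signup group — no reversal.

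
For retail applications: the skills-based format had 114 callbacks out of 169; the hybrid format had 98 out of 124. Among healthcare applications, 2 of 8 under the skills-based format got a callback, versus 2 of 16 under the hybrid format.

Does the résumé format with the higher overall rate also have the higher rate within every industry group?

No

Retail: the skills-based format 114/169 = 67.5%, the hybrid format 98/124 = 79.0% → the hybrid format
Healthcare: the skills-based format 2/8 = 25.0%, the hybrid format 2/16 = 12.5% → the skills-based format
Overall: the skills-based format 116/177 = 65.5%, the hybrid format 100/140 = 71.4% → the hybrid format
Neither sweeps: the skills-based format wins 1 of 2 groups, the hybrid format wins 1. The hybrid format wins overall but not every group — no Simpson reversal.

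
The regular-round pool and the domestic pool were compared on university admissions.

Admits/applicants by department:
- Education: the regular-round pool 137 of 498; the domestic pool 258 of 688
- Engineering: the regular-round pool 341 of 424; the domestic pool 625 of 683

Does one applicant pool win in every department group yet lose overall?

Education: the regular-round pool 137/498 = 27.5%, the domestic pool 258/688 = 37.5% → the domestic pool
Engineering: the regular-round pool 341/424 = 80.4%, the domestic pool 625/683 = 91.5% → the domestic pool
Overall: the regular-round pool 478/922 = 51.8%, the domestic pool 883/1371 = 64.4% → the domestic pool
The domestic pool wins overall and in every department group — no reversal.

No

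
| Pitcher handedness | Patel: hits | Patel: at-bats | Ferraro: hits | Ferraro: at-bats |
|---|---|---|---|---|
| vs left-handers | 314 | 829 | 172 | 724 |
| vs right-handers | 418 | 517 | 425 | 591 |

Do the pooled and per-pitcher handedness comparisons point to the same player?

Yes

Vs left-handers: Patel 314/829 = 37.9%, Ferraro 172/724 = 23.8% → Patel
Vs right-handers: Patel 418/517 = 80.9%, Ferraro 425/591 = 71.9% → Patel
Overall: Patel 732/1346 = 54.4%, Ferraro 597/1315 = 45.4% → Patel
Patel wins overall and in every pitcher group — no reversal.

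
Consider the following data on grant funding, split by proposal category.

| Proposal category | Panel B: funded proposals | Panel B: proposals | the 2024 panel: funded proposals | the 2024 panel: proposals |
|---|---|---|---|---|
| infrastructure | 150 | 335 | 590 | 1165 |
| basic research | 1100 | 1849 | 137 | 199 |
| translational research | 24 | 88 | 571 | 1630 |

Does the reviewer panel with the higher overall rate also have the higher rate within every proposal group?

No

Infrastructure: Panel B 150/335 = 44.8%, the 2024 panel 590/1165 = 50.6% → the 2024 panel
Basic research: Panel B 1100/1849 = 59.5%, the 2024 panel 137/199 = 68.8% → the 2024 panel
Translational research: Panel B 24/88 = 27.3%, the 2024 panel 571/1630 = 35.0% → the 2024 panel
Overall: Panel B 1274/2272 = 56.1%, the 2024 panel 1298/2994 = 43.4% → Panel B
The 2024 panel wins each proposal group but Panel B wins overall — the comparison reverses. The 2024 panel's proposals skew toward translational research, which has a lower base rate.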